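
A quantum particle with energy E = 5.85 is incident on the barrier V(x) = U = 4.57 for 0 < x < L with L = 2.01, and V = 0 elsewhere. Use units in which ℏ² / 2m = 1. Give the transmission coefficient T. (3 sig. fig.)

Above the barrier the interior wavenumber is k₂ = √(2m(E − U))/ℏ = 1.131, giving phase k₂L = 2.274.
T = [1 + U² sin²(k₂L) / (4E(E − U))]⁻¹ = 1/1.406 = 0.711.

T = 0.711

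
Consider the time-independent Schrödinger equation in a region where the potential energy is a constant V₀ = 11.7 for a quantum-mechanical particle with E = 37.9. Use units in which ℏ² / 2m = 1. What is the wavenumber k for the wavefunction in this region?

k = 5.12

With E > V₀ the solution is oscillatory, ψ ∝ e^{±ikx} with k = √(2m(E − V₀))/ℏ.
k = √(2 × 0.5 × 26.2) = 5.119.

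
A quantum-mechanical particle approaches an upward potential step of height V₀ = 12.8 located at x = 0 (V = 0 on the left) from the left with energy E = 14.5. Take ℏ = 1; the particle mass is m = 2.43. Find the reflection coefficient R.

R = 0.240

On each side the TISE gives plane waves with k = √(2m(E − V))/ℏ: k₁ = √(2·2.43·14.5) = 8.395, k₂ = √(2·2.43·1.7) = 2.874.
Matching ψ and ψ′ at x = 0 gives r = (k₁ − k₂)/(k₁ + k₂), so R = r² = 0.2400 and T = 1 − R = 0.7600.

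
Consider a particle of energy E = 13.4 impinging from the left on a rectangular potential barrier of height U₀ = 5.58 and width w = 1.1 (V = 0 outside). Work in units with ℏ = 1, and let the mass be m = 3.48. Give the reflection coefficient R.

E > U₀: inside the barrier k₂ = √(2m(E − U₀))/ℏ = 7.377, k₂w = 8.115.
Matching at both interfaces gives T⁻¹ = 1 + U₀² sin²(k₂w) / [4E(E − U₀)] = 1.069, hence T = 0.935.
R = 1 − T = 0.0648.

R = 0.0648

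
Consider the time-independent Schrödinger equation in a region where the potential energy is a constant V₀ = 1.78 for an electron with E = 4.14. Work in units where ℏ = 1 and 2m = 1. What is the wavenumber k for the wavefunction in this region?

With E > V₀ the solution is oscillatory, ψ ∝ e^{±ikx} with k = √(2m(E − V₀))/ℏ.
k = √(2 × 0.5 × 2.36) = 1.536.

k = 1.54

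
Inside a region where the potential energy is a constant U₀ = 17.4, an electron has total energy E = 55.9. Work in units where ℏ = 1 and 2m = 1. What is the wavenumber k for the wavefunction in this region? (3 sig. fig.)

With E > U₀ the solution is oscillatory, ψ ∝ e^{±ikx} with k = √(2m(E − U₀))/ℏ.
k = √(2 × 0.5 × 38.5) = 6.205.

k = 6.20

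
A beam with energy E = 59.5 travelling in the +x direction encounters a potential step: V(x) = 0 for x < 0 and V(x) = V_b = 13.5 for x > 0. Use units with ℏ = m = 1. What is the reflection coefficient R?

The wavenumbers are k₁ = √(2mE)/ℏ = 10.91 on the left and k₂ = √(2m(E − V_b))/ℏ = 9.592 on the right.
Continuity of ψ and ψ′ at the step yields the reflection amplitude r = (k₁ − k₂)/(k₁ + k₂) = 0.06425; thus R = |r|² = 0.004127, T = 0.9959.

R = 0.00413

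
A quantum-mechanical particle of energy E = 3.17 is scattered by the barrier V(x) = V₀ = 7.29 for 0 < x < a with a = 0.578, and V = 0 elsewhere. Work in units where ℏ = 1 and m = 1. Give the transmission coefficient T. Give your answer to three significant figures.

Since E < V₀ the interior solution is evanescent with decay constant κ = √(2m(V₀ − E))/ℏ = 2.871.
κa = 1.659, sinh(κa) = 2.532.
The exact tunnelling result is T⁻¹ = 1 + V₀² sinh²(κa) / [4E(V₀ − E)] = 7.523, so T = 0.133.

T = 0.133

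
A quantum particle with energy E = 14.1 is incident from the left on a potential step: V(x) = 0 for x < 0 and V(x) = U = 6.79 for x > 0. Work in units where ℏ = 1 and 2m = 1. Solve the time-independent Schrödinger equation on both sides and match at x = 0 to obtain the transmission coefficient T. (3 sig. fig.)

On each side the TISE gives plane waves with k = √(2m(E − V))/ℏ: k₁ = √(2·½·14.1) = 3.755, k₂ = √(2·½·7.31) = 2.704.
Continuity of ψ and ψ′ at the step yields the reflection amplitude r = (k₁ − k₂)/(k₁ + k₂) = 0.1628; thus R = |r|² = 0.02649, T = 0.9735.

T = 0.974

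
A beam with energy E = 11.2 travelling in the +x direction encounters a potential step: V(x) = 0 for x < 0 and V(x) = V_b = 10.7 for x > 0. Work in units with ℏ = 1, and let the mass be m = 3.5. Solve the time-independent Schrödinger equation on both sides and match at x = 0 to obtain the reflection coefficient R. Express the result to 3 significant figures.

R = 0.424

The wavenumbers are k₁ = √(2mE)/ℏ = 8.854 on the left and k₂ = √(2m(E − V_b))/ℏ = 1.871 on the right.
Continuity of ψ and ψ′ at the step yields the reflection amplitude r = (k₁ − k₂)/(k₁ + k₂) = 0.6511; thus R = |r|² = 0.4240, T = 0.5760.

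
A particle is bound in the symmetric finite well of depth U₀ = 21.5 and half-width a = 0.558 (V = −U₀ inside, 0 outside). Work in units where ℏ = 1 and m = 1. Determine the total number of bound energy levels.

Define the well-strength parameter z₀ = (a/ℏ)√(2mU₀) = 0.558 × √(2·1·21.5) = 3.659.
A new bound state (alternating even/odd) appears each time z₀ passes a multiple of π/2, so N = ⌊2z₀/π⌋ + 1 = ⌊2.329⌋ + 1 = 3.

N = 3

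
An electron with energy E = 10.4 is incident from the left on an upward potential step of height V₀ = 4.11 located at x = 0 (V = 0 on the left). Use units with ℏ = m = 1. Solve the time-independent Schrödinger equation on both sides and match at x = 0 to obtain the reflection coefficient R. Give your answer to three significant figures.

R = 0.0156

On each side the TISE gives plane waves with k = √(2m(E − V))/ℏ: k₁ = √(2·1·10.4) = 4.561, k₂ = √(2·1·6.29) = 3.547.
Matching ψ and ψ′ at x = 0 gives r = (k₁ − k₂)/(k₁ + k₂), so R = r² = 0.01564 and T = 1 − R = 0.9844.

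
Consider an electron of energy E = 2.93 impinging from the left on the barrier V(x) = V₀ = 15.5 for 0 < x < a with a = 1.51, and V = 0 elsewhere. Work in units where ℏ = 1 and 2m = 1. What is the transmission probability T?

Since E < V₀ the interior solution is evanescent with decay constant κ = √(2m(V₀ − E))/ℏ = 3.545.
κa = 5.354, sinh(κa) = 105.7.
Matching ψ, ψ′ at both faces gives T = [1 + V₀² sinh²(κa) / (4E(V₀ − E))]⁻¹ = 1/18210 = 0.0000549.

T = 0.0000549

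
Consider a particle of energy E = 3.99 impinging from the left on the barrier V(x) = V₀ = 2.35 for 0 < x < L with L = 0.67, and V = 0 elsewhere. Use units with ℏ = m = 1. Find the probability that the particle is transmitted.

T = 0.844

Above the barrier the interior wavenumber is k₂ = √(2m(E − V₀))/ℏ = 1.811, giving phase k₂L = 1.213.
T = [1 + V₀² sin²(k₂L) / (4E(E − V₀))]⁻¹ = 1/1.185 = 0.844.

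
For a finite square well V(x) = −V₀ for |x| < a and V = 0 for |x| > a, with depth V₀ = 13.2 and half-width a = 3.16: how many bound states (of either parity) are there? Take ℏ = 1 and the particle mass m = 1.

The dimensionless depth is z₀ = a√(2mV₀)/ℏ = 3.16 × √(26.40) = 16.24.
The even/odd transcendental equations gain one root per π/2 in z₀, giving N = 1 + ⌊2z₀/π⌋ = 1 + ⌊10.34⌋ = 11.

N = 11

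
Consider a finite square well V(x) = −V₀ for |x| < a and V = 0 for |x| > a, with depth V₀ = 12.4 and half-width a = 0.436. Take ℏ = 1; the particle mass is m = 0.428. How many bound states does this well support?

N = 1

Define the well-strength parameter z₀ = (a/ℏ)√(2mV₀) = 0.436 × √(2·0.428·12.4) = 1.420.
The even/odd transcendental equations gain one root per π/2 in z₀, giving N = 1 + ⌊2z₀/π⌋ = 1 + ⌊0.9043⌋ = 1.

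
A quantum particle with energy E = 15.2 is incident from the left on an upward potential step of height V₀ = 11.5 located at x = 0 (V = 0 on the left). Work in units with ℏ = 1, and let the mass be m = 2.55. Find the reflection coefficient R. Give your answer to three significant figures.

R = 0.115

On each side the TISE gives plane waves with k = √(2m(E − V))/ℏ: k₁ = √(2·2.55·15.2) = 8.805, k₂ = √(2·2.55·3.7) = 4.344.
Matching ψ and ψ′ at x = 0 gives r = (k₁ − k₂)/(k₁ + k₂), so R = r² = 0.1151 and T = 1 − R = 0.8849.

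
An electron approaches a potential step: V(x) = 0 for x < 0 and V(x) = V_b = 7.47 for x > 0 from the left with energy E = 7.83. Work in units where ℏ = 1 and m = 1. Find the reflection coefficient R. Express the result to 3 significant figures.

R = 0.418

On each side the TISE gives plane waves with k = √(2m(E − V))/ℏ: k₁ = √(2·1·7.83) = 3.957, k₂ = √(2·1·0.36) = 0.8485.
Matching ψ and ψ′ at x = 0 gives r = (k₁ − k₂)/(k₁ + k₂), so R = r² = 0.4184 and T = 1 − R = 0.5816.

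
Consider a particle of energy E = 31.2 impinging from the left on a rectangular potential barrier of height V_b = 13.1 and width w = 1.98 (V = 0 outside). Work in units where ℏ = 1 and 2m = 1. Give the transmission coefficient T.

E > V_b: inside the barrier k₂ = √(2m(E − V_b))/ℏ = 4.254, k₂w = 8.424.
T = [1 + V_b² sin²(k₂w) / (4E(E − V_b))]⁻¹ = 1/1.054 = 0.949.

T = 0.949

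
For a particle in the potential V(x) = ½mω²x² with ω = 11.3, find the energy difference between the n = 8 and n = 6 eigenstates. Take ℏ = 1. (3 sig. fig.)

E_n = ℏω(n + ½), so ΔE = (8 − 6) ℏω = 2 × 11.3 = 22.60.

ΔE = 22.6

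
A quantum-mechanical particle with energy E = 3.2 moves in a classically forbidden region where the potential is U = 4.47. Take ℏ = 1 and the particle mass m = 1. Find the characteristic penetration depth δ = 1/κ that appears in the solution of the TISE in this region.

δ = 0.627

Since E < U the TISE in this region is ψ'' = κ²ψ with κ = √(2m(U − E))/ℏ.
κ = √(2 × 1 × 1.27) = 1.594. The penetration depth is δ = 1/κ = 0.627.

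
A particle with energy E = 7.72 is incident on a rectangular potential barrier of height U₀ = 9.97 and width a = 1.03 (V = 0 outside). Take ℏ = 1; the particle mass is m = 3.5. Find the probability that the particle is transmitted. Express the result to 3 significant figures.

Since E < U₀ the interior solution is evanescent with decay constant κ = √(2m(U₀ − E))/ℏ = 3.969.
κa = 4.088, sinh(κa) = 29.79.
Matching ψ, ψ′ at both faces gives T = [1 + U₀² sinh²(κa) / (4E(U₀ − E))]⁻¹ = 1/1271 = 0.000787.

T = 0.000787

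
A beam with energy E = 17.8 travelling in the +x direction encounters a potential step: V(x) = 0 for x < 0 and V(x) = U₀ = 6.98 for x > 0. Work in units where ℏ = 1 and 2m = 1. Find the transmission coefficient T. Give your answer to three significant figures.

The wavenumbers are k₁ = √(2mE)/ℏ = 4.219 on the left and k₂ = √(2m(E − U₀))/ℏ = 3.289 on the right.
Matching ψ and ψ′ at x = 0 gives r = (k₁ − k₂)/(k₁ + k₂), so R = r² = 0.01533 and T = 1 − R = 0.9847.

T = 0.985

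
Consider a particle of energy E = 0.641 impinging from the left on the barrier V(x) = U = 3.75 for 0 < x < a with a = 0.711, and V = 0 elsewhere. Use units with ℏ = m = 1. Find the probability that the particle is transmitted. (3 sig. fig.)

Since E < U the interior solution is evanescent with decay constant κ = √(2m(U − E))/ℏ = 2.494.
κa = 1.773, sinh(κa) = 2.859.
The exact tunnelling result is T⁻¹ = 1 + U² sinh²(κa) / [4E(U − E)] = 15.42, so T = 0.0648.

T = 0.0648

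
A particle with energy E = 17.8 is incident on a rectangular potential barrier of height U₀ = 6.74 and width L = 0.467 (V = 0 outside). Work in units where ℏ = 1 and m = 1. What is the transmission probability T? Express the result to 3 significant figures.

T = 0.963

E > U₀: inside the barrier k₂ = √(2m(E − U₀))/ℏ = 4.703, k₂L = 2.196.
Matching at both interfaces gives T⁻¹ = 1 + U₀² sin²(k₂L) / [4E(E − U₀)] = 1.038, hence T = 0.963.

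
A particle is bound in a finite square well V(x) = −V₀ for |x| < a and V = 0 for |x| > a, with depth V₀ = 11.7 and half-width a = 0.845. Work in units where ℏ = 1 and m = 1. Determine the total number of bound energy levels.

The dimensionless depth is z₀ = a√(2mV₀)/ℏ = 0.845 × √(23.40) = 4.088.
The even/odd transcendental equations gain one root per π/2 in z₀, giving N = 1 + ⌊2z₀/π⌋ = 1 + ⌊2.602⌋ = 3.

N = 3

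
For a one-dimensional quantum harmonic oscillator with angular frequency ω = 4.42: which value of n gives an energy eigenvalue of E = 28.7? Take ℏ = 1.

Invert E_n = (n + ½)ℏω: n = E/ℏω − ½ = 5.993, so n = 6.

n = 6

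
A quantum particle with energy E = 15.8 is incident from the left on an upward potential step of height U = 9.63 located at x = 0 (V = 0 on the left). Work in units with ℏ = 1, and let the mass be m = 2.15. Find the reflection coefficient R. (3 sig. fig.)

The wavenumbers are k₁ = √(2mE)/ℏ = 8.243 on the left and k₂ = √(2m(E − U))/ℏ = 5.151 on the right.
Continuity of ψ and ψ′ at the step yields the reflection amplitude r = (k₁ − k₂)/(k₁ + k₂) = 0.2308; thus R = |r|² = 0.05329, T = 0.9467.

R = 0.0533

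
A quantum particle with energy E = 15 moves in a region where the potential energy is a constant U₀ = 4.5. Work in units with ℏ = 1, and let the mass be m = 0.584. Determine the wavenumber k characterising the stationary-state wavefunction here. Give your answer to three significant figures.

k = 3.50

With E > U₀ the solution is oscillatory, ψ ∝ e^{±ikx} with k = √(2m(E − U₀))/ℏ.
k = √(2 × 0.584 × 10.5) = 3.502.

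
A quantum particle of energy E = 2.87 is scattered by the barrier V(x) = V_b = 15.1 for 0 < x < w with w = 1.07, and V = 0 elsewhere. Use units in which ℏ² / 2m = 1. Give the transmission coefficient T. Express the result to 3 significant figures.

T = 0.00138

E < V_b: inside the barrier ψ ∝ e^{±κx} with κ = √(2m(V_b − E))/ℏ = 3.497.
κw = 3.742, sinh(κw) = 21.08.
The exact tunnelling result is T⁻¹ = 1 + V_b² sinh²(κw) / [4E(V_b − E)] = 722.5, so T = 0.00138.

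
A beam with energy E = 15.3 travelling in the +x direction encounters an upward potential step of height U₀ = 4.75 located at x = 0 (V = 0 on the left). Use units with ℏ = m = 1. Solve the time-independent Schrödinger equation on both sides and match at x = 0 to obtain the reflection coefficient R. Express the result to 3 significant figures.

The wavenumbers are k₁ = √(2mE)/ℏ = 5.532 on the left and k₂ = √(2m(E − U₀))/ℏ = 4.593 on the right.
Matching ψ and ψ′ at x = 0 gives r = (k₁ − k₂)/(k₁ + k₂), so R = r² = 0.008587 and T = 1 − R = 0.9914.

R = 0.00859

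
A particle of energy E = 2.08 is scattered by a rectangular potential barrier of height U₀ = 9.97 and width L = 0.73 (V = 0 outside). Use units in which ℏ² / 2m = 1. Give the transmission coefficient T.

Since E < U₀ the interior solution is evanescent with decay constant κ = √(2m(U₀ − E))/ℏ = 2.809.
κL = 2.051, sinh(κL) = 3.822.
The exact tunnelling result is T⁻¹ = 1 + U₀² sinh²(κL) / [4E(U₀ − E)] = 23.11, so T = 0.0433.

T = 0.0433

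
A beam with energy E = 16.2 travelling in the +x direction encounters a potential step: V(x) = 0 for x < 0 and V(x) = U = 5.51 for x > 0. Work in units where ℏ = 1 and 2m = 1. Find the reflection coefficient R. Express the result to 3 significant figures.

R = 0.0107

The wavenumbers are k₁ = √(2mE)/ℏ = 4.025 on the left and k₂ = √(2m(E − U))/ℏ = 3.270 on the right.
Matching ψ and ψ′ at x = 0 gives r = (k₁ − k₂)/(k₁ + k₂), so R = r² = 0.01072 and T = 1 − R = 0.9893.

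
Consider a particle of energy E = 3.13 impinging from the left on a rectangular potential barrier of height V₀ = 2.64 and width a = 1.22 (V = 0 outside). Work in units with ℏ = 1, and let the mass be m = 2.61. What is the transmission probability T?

Above the barrier the interior wavenumber is k₂ = √(2m(E − V₀))/ℏ = 1.599, giving phase k₂a = 1.951.
T = [1 + V₀² sin²(k₂a) / (4E(E − V₀))]⁻¹ = 1/1.979 = 0.505.

T = 0.505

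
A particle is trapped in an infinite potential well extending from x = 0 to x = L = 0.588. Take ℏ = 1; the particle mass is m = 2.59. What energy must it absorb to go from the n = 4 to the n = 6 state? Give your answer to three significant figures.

E_n = n²π²ℏ²/(2mL²), so ΔE = (6² − 4²) π²ℏ²/(2mL²).
ΔE = 20 × π² / (2 × 2.59 × 0.588²) = 110.2.

ΔE = 110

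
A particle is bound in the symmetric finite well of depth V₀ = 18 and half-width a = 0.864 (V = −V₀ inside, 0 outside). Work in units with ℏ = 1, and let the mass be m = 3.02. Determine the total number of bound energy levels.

N = 6

Define the well-strength parameter z₀ = (a/ℏ)√(2mV₀) = 0.864 × √(2·3.02·18) = 9.009.
The even/odd transcendental equations gain one root per π/2 in z₀, giving N = 1 + ⌊2z₀/π⌋ = 1 + ⌊5.735⌋ = 6.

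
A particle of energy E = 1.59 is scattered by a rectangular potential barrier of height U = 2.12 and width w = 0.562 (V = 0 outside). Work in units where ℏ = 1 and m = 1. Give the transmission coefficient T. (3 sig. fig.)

E < U: inside the barrier ψ ∝ e^{±κx} with κ = √(2m(U − E))/ℏ = 1.030.
κw = 0.5786, sinh(κw) = 0.6114.
Matching ψ, ψ′ at both faces gives T = [1 + U² sinh²(κw) / (4E(U − E))]⁻¹ = 1/1.498 = 0.667.

T = 0.667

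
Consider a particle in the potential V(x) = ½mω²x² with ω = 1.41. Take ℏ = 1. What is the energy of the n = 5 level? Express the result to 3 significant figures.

The oscillator eigenvalues are E_n = ℏω(n + ½), so E_5 = 1.41 × 5.5 = 7.755.

E = 7.76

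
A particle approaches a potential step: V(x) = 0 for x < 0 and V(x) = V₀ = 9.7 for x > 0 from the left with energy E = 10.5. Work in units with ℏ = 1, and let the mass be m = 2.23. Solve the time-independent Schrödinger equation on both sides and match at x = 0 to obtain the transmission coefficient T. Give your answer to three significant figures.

On each side the TISE gives plane waves with k = √(2m(E − V))/ℏ: k₁ = √(2·2.23·10.5) = 6.843, k₂ = √(2·2.23·0.8) = 1.889.
Continuity of ψ and ψ′ at the step yields the reflection amplitude r = (k₁ − k₂)/(k₁ + k₂) = 0.5674; thus R = |r|² = 0.3219, T = 0.6781.

T = 0.678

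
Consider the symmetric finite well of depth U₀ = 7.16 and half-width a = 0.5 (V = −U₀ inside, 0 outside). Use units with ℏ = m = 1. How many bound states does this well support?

N = 2

The dimensionless depth is z₀ = a√(2mU₀)/ℏ = 0.5 × √(14.32) = 1.892.
The even/odd transcendental equations gain one root per π/2 in z₀, giving N = 1 + ⌊2z₀/π⌋ = 1 + ⌊1.205⌋ = 2.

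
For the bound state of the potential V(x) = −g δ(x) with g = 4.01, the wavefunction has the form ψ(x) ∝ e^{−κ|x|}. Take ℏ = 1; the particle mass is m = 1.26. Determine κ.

Integrate −(ℏ²/2m)ψ'' − gδ(x)ψ = Eψ from −ε to +ε: the ψ'' term gives ψ'(0⁺) − ψ'(0⁻) and the δ term gives −(2mg/ℏ²)ψ(0).
With ψ ∝ e^{−κ|x|} this yields −2κ = −2mg/ℏ², so κ = mg/ℏ² = 5.053.

κ = 5.05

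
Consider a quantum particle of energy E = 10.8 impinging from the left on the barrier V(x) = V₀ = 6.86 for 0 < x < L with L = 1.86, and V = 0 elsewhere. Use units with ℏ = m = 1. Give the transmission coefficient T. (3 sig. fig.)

Above the barrier the interior wavenumber is k₂ = √(2m(E − V₀))/ℏ = 2.807, giving phase k₂L = 5.221.
T = [1 + V₀² sin²(k₂L) / (4E(E − V₀))]⁻¹ = 1/1.211 = 0.826.

T = 0.826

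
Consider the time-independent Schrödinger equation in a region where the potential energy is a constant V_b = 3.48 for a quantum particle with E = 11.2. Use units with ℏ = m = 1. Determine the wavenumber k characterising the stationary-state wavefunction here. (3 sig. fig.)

k = 3.93

With E > V_b the solution is oscillatory, ψ ∝ e^{±ikx} with k = √(2m(E − V_b))/ℏ.
k = √(2 × 1 × 7.72) = 3.929.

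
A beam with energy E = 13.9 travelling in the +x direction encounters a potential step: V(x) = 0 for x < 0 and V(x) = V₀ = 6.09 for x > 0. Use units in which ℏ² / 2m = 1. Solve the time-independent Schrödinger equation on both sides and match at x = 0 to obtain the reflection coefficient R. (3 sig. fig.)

The wavenumbers are k₁ = √(2mE)/ℏ = 3.728 on the left and k₂ = √(2m(E − V₀))/ℏ = 2.795 on the right.
Matching ψ and ψ′ at x = 0 gives r = (k₁ − k₂)/(k₁ + k₂), so R = r² = 0.02049 and T = 1 − R = 0.9795.

R = 0.0205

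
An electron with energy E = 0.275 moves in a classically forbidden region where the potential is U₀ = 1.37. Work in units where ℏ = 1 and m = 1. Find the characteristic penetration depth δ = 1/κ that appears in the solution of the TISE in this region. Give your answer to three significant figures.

δ = 0.676

Since E < U₀ the TISE in this region is ψ'' = κ²ψ with κ = √(2m(U₀ − E))/ℏ.
κ = √(2 × 1 × 1.095) = 1.480. The penetration depth is δ = 1/κ = 0.676.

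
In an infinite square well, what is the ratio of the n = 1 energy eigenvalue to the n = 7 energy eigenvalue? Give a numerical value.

0.0204082

Since E_n ∝ n², the ratio is (1/7)² = 0.0204082.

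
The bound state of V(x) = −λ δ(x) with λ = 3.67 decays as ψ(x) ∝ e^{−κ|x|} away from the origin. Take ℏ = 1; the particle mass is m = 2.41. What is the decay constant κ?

Integrate −(ℏ²/2m)ψ'' − λδ(x)ψ = Eψ from −ε to +ε: the ψ'' term gives ψ'(0⁺) − ψ'(0⁻) and the δ term gives −(2mλ/ℏ²)ψ(0).
With ψ ∝ e^{−κ|x|} this yields −2κ = −2mλ/ℏ², so κ = mλ/ℏ² = 8.845.

κ = 8.84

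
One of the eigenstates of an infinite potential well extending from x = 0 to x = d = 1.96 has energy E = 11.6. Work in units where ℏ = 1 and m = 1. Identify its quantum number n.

From E_n = n²π²ℏ²/(2md²) invert to n = √(2md²E)/(πℏ).
n = (1.96/π) × √(2 × 1 × 11.6) = 3.005 → n = 3.

n = 3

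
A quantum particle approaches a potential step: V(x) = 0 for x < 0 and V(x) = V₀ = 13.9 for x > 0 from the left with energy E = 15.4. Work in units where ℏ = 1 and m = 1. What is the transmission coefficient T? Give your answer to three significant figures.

The wavenumbers are k₁ = √(2mE)/ℏ = 5.550 on the left and k₂ = √(2m(E − V₀))/ℏ = 1.732 on the right.
Matching ψ and ψ′ at x = 0 gives r = (k₁ − k₂)/(k₁ + k₂), so R = r² = 0.2749 and T = 1 − R = 0.7251.

T = 0.725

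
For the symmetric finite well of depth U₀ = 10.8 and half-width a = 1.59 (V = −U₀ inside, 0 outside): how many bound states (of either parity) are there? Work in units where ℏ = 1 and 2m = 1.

The dimensionless depth is z₀ = a√(2mU₀)/ℏ = 1.59 × √(10.80) = 5.225.
A new bound state (alternating even/odd) appears each time z₀ passes a multiple of π/2, so N = ⌊2z₀/π⌋ + 1 = ⌊3.327⌋ + 1 = 4.

N = 4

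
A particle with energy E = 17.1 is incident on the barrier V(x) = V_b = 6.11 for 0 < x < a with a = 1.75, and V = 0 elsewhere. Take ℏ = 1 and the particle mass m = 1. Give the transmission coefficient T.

T = 0.958

Above the barrier the interior wavenumber is k₂ = √(2m(E − V_b))/ℏ = 4.688, giving phase k₂a = 8.204.
T = [1 + V_b² sin²(k₂a) / (4E(E − V_b))]⁻¹ = 1/1.044 = 0.958.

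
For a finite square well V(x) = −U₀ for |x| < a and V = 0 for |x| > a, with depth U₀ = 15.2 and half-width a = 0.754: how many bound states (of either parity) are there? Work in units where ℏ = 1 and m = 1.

Define the well-strength parameter z₀ = (a/ℏ)√(2mU₀) = 0.754 × √(2·1·15.2) = 4.157.
The even/odd transcendental equations gain one root per π/2 in z₀, giving N = 1 + ⌊2z₀/π⌋ = 1 + ⌊2.647⌋ = 3.

N = 3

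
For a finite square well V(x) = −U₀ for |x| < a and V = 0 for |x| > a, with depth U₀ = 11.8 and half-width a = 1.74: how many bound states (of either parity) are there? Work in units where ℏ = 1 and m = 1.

N = 6

The dimensionless depth is z₀ = a√(2mU₀)/ℏ = 1.74 × √(23.60) = 8.453.
The even/odd transcendental equations gain one root per π/2 in z₀, giving N = 1 + ⌊2z₀/π⌋ = 1 + ⌊5.381⌋ = 6.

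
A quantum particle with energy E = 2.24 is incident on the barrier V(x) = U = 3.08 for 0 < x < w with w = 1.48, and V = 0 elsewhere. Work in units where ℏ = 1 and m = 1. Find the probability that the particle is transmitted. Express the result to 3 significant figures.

Since E < U the interior solution is evanescent with decay constant κ = √(2m(U − E))/ℏ = 1.296.
κw = 1.918, sinh(κw) = 3.331.
The exact tunnelling result is T⁻¹ = 1 + U² sinh²(κw) / [4E(U − E)] = 14.99, so T = 0.0667.

T = 0.0667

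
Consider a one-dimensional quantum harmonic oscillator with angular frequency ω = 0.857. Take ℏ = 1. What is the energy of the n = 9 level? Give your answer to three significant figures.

E = 8.14

The oscillator eigenvalues are E_n = ℏω(n + ½), so E_9 = 0.857 × 9.5 = 8.142.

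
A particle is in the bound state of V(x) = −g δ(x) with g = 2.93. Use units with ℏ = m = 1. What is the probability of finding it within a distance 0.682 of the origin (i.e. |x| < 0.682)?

The normalised bound state is ψ = √κ e^{−κ|x|} with κ = mg/ℏ² = 2.930.
P(|x| < d) = ∫_{−d}^{d} κ e^{−2κ|x|} dx = 1 − e^{−2κd} = 1 − e^{−3.997} = 0.9816.

P = 0.982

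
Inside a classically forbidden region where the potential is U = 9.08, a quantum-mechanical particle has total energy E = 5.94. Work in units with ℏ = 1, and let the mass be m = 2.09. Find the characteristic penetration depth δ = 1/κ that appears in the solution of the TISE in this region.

δ = 0.276

Since E < U the TISE in this region is ψ'' = κ²ψ with κ = √(2m(U − E))/ℏ.
κ = √(2 × 2.09 × 3.14) = 3.623. The penetration depth is δ = 1/κ = 0.276.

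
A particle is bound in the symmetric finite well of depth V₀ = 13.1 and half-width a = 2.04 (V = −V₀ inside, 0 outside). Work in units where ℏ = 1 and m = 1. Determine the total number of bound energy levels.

N = 7

The dimensionless depth is z₀ = a√(2mV₀)/ℏ = 2.04 × √(26.20) = 10.44.
The even/odd transcendental equations gain one root per π/2 in z₀, giving N = 1 + ⌊2z₀/π⌋ = 1 + ⌊6.648⌋ = 7.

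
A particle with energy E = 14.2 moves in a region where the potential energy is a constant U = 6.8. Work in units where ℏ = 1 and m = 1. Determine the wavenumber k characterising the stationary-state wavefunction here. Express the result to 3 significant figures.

k = 3.85

With E > U the solution is oscillatory, ψ ∝ e^{±ikx} with k = √(2m(E − U))/ℏ.
k = √(2 × 1 × 7.4) = 3.847.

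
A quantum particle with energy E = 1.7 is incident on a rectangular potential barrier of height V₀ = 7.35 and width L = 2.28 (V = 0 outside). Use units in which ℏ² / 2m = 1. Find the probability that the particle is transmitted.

T = 0.0000558

E < V₀: inside the barrier ψ ∝ e^{±κx} with κ = √(2m(V₀ − E))/ℏ = 2.377.
κL = 5.419, sinh(κL) = 112.9.
Matching ψ, ψ′ at both faces gives T = [1 + V₀² sinh²(κL) / (4E(V₀ − E))]⁻¹ = 1/17920 = 0.0000558.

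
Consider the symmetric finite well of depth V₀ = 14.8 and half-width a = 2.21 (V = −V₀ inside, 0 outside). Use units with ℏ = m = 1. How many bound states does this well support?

N = 8

The dimensionless depth is z₀ = a√(2mV₀)/ℏ = 2.21 × √(29.60) = 12.02.
A new bound state (alternating even/odd) appears each time z₀ passes a multiple of π/2, so N = ⌊2z₀/π⌋ + 1 = ⌊7.655⌋ + 1 = 8.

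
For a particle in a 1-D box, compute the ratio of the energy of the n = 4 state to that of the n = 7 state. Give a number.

0.326531

E_n = n²π²ℏ²/(2mL²) so the ratio is n₂²/n₁² = 16/49 = 0.326531.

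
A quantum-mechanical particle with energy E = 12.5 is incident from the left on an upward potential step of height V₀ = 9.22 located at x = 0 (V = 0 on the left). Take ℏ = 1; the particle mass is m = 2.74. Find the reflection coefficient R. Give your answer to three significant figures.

R = 0.104

On each side the TISE gives plane waves with k = √(2m(E − V))/ℏ: k₁ = √(2·2.74·12.5) = 8.276, k₂ = √(2·2.74·3.28) = 4.240.
Continuity of ψ and ψ′ at the step yields the reflection amplitude r = (k₁ − k₂)/(k₁ + k₂) = 0.3225; thus R = |r|² = 0.1040, T = 0.8960.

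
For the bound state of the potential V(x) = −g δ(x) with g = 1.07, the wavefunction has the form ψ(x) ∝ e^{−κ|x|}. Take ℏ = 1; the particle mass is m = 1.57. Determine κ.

Integrating the TISE across x = 0 gives the cusp condition ψ'(0⁺) − ψ'(0⁻) = −(2mg/ℏ²)ψ(0).
With ψ ∝ e^{−κ|x|} this yields −2κ = −2mg/ℏ², so κ = mg/ℏ² = 1.680.

κ = 1.68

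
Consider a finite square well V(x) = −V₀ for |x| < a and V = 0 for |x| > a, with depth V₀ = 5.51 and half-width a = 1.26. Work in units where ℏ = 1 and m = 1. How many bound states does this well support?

The dimensionless depth is z₀ = a√(2mV₀)/ℏ = 1.26 × √(11.02) = 4.183.
A new bound state (alternating even/odd) appears each time z₀ passes a multiple of π/2, so N = ⌊2z₀/π⌋ + 1 = ⌊2.663⌋ + 1 = 3.

N = 3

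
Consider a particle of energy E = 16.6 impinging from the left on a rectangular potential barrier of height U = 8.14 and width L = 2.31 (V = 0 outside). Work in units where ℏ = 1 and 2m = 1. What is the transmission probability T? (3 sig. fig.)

T = 0.979

E > U: inside the barrier k₂ = √(2m(E − U))/ℏ = 2.909, k₂L = 6.719.
Matching at both interfaces gives T⁻¹ = 1 + U² sin²(k₂L) / [4E(E − U)] = 1.021, hence T = 0.979.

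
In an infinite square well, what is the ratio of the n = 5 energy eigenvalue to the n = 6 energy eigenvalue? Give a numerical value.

E_n = n²π²ℏ²/(2mL²) so the ratio is n₂²/n₁² = 25/36 = 0.694444.

0.694444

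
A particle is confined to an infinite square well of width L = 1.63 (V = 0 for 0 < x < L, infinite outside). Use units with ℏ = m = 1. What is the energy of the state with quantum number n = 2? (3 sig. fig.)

Requiring ψ(0) = ψ(L) = 0 quantises k = nπ/L, hence E_n = ℏ²k²/2m = n²π²ℏ²/(2mL²).
E_2 = 2² × π² / (2 × 1 × 1.63²) = 7.429.

E = 7.43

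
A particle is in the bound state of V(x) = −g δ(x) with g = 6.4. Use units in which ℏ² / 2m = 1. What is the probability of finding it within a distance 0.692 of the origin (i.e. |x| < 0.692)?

The normalised bound state is ψ = √κ e^{−κ|x|} with κ = mg/ℏ² = 3.200.
P(|x| < d) = ∫_{−d}^{d} κ e^{−2κ|x|} dx = 1 − e^{−2κd} = 1 − e^{−4.429} = 0.9881.

P = 0.988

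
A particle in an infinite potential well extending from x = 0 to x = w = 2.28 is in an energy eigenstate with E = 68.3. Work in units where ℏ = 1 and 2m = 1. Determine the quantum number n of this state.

n = 6

From E_n = n²π²ℏ²/(2mw²) invert to n = √(2mw²E)/(πℏ).
n = (2.28/π) × √(2 × 0.5 × 68.3) = 5.998 → n = 6.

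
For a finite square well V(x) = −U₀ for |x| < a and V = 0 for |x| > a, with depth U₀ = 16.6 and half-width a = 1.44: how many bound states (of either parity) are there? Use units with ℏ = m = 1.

Define the well-strength parameter z₀ = (a/ℏ)√(2mU₀) = 1.44 × √(2·1·16.6) = 8.297.
A new bound state (alternating even/odd) appears each time z₀ passes a multiple of π/2, so N = ⌊2z₀/π⌋ + 1 = ⌊5.282⌋ + 1 = 6.

N = 6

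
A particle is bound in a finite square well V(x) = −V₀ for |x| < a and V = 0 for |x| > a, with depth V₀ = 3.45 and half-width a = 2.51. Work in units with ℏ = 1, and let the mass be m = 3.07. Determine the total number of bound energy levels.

Define the well-strength parameter z₀ = (a/ℏ)√(2mV₀) = 2.51 × √(2·3.07·3.45) = 11.55.
A new bound state (alternating even/odd) appears each time z₀ passes a multiple of π/2, so N = ⌊2z₀/π⌋ + 1 = ⌊7.354⌋ + 1 = 8.

N = 8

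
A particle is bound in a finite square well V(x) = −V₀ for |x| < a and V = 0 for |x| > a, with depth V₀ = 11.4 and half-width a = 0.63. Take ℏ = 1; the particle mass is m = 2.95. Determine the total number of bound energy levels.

The dimensionless depth is z₀ = a√(2mV₀)/ℏ = 0.63 × √(67.26) = 5.167.
The even/odd transcendental equations gain one root per π/2 in z₀, giving N = 1 + ⌊2z₀/π⌋ = 1 + ⌊3.289⌋ = 4.

N = 4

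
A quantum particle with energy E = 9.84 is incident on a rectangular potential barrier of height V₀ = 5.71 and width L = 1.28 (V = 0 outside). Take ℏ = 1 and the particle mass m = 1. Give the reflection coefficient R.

E > V₀: inside the barrier k₂ = √(2m(E − V₀))/ℏ = 2.874, k₂L = 3.679.
Matching at both interfaces gives T⁻¹ = 1 + V₀² sin²(k₂L) / [4E(E − V₀)] = 1.053, hence T = 0.950.
R = 1 − T = 0.0499.

R = 0.0499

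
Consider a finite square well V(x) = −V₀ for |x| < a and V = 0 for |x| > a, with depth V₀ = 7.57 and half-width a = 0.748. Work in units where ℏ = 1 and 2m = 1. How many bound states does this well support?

The dimensionless depth is z₀ = a√(2mV₀)/ℏ = 0.748 × √(7.570) = 2.058.
The even/odd transcendental equations gain one root per π/2 in z₀, giving N = 1 + ⌊2z₀/π⌋ = 1 + ⌊1.310⌋ = 2.

N = 2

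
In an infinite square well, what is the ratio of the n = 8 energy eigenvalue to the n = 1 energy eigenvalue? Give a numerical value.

64

E_n = n²π²ℏ²/(2mL²) so the ratio is n₂²/n₁² = 64/1 = 64.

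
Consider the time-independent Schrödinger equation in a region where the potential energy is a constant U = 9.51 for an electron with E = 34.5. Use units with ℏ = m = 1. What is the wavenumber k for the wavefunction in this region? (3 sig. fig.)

With E > U the solution is oscillatory, ψ ∝ e^{±ikx} with k = √(2m(E − U))/ℏ.
k = √(2 × 1 × 24.99) = 7.070.

k = 7.07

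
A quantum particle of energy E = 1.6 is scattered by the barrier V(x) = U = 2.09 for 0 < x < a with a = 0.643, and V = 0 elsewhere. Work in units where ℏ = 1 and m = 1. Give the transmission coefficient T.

T = 0.608

Since E < U the interior solution is evanescent with decay constant κ = √(2m(U − E))/ℏ = 0.9899.
κa = 0.6365, sinh(κa) = 0.6804.
The exact tunnelling result is T⁻¹ = 1 + U² sinh²(κa) / [4E(U − E)] = 1.645, so T = 0.608.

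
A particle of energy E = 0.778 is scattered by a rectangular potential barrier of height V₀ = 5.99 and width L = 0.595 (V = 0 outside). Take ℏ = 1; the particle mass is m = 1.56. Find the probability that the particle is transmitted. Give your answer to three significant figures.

T = 0.0149

E < V₀: inside the barrier ψ ∝ e^{±κx} with κ = √(2m(V₀ − E))/ℏ = 4.033.
κL = 2.399, sinh(κL) = 5.463.
Matching ψ, ψ′ at both faces gives T = [1 + V₀² sinh²(κL) / (4E(V₀ − E))]⁻¹ = 1/67.01 = 0.0149.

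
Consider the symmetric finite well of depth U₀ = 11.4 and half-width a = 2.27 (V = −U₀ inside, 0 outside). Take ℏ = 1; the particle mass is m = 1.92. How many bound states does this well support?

Define the well-strength parameter z₀ = (a/ℏ)√(2mU₀) = 2.27 × √(2·1.92·11.4) = 15.02.
A new bound state (alternating even/odd) appears each time z₀ passes a multiple of π/2, so N = ⌊2z₀/π⌋ + 1 = ⌊9.561⌋ + 1 = 10.

N = 10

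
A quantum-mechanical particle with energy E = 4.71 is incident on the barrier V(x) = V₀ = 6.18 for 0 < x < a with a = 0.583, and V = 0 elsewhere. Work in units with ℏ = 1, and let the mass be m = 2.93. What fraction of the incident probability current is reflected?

R = 0.908

Since E < V₀ the interior solution is evanescent with decay constant κ = √(2m(V₀ − E))/ℏ = 2.935.
κa = 1.711, sinh(κa) = 2.677.
Matching ψ, ψ′ at both faces gives T = [1 + V₀² sinh²(κa) / (4E(V₀ − E))]⁻¹ = 1/10.88 = 0.0919.
R = 1 − T = 0.908.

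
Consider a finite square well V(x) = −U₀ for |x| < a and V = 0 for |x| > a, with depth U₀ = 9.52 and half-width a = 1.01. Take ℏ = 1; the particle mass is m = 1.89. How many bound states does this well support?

N = 4

Define the well-strength parameter z₀ = (a/ℏ)√(2mU₀) = 1.01 × √(2·1.89·9.52) = 6.059.
The even/odd transcendental equations gain one root per π/2 in z₀, giving N = 1 + ⌊2z₀/π⌋ = 1 + ⌊3.857⌋ = 4.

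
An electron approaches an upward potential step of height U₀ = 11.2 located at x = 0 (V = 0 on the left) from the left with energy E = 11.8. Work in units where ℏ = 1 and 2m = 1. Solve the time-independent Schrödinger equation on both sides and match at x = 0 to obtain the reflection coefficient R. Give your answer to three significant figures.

On each side the TISE gives plane waves with k = √(2m(E − V))/ℏ: k₁ = √(2·½·11.8) = 3.435, k₂ = √(2·½·0.6) = 0.7746.
Matching ψ and ψ′ at x = 0 gives r = (k₁ − k₂)/(k₁ + k₂), so R = r² = 0.3994 and T = 1 − R = 0.6006.

R = 0.399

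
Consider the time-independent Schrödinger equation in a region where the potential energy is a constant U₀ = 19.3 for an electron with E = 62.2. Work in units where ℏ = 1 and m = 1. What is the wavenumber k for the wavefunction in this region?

k = 9.26

With E > U₀ the solution is oscillatory, ψ ∝ e^{±ikx} with k = √(2m(E − U₀))/ℏ.
k = √(2 × 1 × 42.9) = 9.263.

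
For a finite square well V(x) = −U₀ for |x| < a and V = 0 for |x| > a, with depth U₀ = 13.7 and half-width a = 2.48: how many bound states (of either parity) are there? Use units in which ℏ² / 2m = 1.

Define the well-strength parameter z₀ = (a/ℏ)√(2mU₀) = 2.48 × √(2·0.5·13.7) = 9.179.
The even/odd transcendental equations gain one root per π/2 in z₀, giving N = 1 + ⌊2z₀/π⌋ = 1 + ⌊5.844⌋ = 6.

N = 6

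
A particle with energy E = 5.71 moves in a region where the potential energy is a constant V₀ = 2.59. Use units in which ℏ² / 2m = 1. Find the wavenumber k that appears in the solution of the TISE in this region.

k = 1.77

With E > V₀ the solution is oscillatory, ψ ∝ e^{±ikx} with k = √(2m(E − V₀))/ℏ.
k = √(2 × 0.5 × 3.12) = 1.766.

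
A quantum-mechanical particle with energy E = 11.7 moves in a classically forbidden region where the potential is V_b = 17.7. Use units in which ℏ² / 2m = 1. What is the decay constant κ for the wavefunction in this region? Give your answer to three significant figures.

Since E < V_b the TISE in this region is ψ'' = κ²ψ with κ = √(2m(V_b − E))/ℏ.
κ = √(2 × 0.5 × 6) = 2.449.

κ = 2.45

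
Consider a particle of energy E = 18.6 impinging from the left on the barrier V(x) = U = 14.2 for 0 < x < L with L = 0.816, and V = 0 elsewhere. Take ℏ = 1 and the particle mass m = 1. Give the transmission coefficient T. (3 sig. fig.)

T = 0.788

E > U: inside the barrier k₂ = √(2m(E − U))/ℏ = 2.966, k₂L = 2.421.
T = [1 + U² sin²(k₂L) / (4E(E − U))]⁻¹ = 1/1.268 = 0.788.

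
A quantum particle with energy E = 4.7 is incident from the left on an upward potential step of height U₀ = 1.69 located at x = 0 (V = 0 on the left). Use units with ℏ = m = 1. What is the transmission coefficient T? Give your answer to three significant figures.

On each side the TISE gives plane waves with k = √(2m(E − V))/ℏ: k₁ = √(2·1·4.7) = 3.066, k₂ = √(2·1·3.01) = 2.454.
Matching ψ and ψ′ at x = 0 gives r = (k₁ − k₂)/(k₁ + k₂), so R = r² = 0.01231 and T = 1 − R = 0.9877.

T = 0.988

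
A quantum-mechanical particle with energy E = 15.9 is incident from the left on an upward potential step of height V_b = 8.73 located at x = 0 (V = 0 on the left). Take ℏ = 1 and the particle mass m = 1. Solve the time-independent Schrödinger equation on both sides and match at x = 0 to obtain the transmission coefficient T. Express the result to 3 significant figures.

On each side the TISE gives plane waves with k = √(2m(E − V))/ℏ: k₁ = √(2·1·15.9) = 5.639, k₂ = √(2·1·7.17) = 3.787.
Continuity of ψ and ψ′ at the step yields the reflection amplitude r = (k₁ − k₂)/(k₁ + k₂) = 0.1965; thus R = |r|² = 0.03862, T = 0.9614.

T = 0.961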